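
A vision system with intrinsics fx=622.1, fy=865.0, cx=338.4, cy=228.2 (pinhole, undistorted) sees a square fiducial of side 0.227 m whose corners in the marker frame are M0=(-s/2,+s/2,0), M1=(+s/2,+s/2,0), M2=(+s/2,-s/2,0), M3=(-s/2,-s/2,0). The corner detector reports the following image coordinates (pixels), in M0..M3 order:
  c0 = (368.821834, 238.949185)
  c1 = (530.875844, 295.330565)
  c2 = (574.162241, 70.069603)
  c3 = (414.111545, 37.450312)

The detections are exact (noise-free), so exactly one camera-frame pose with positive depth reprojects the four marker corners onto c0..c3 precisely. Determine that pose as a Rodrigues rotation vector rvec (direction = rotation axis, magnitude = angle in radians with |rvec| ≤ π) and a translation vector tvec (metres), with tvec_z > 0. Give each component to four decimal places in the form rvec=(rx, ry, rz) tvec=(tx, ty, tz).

Intrinsics K: fx=622.1, fy=865.0, cx=338.4, cy=228.2
Marker side s = 0.227 m; corners in marker frame (Z=0):
  M0 = (-0.1135, +0.1135, 0)
  M1 = (+0.1135, +0.1135, 0)
  M2 = (+0.1135, -0.1135, 0)
  M3 = (-0.1135, -0.1135, 0)
Detected image corners:
  c0 = (368.821834, 238.949185) px
  c1 = (530.875844, 295.330565) px
  c2 = (574.162241, 70.069603) px
  c3 = (414.111545, 37.450312) px
Planar DLT: solve 8×8 A·h = b for H (H[2,2]=1):
  H  [+495.50430 -280.00957 +468.30205]
  H  [+122.26168 +908.52104 +157.13296]
  H  [-0.45316 -0.17941 +1.00000]
B = K⁻¹H; ‖b₁‖=1.166737, ‖b₂‖=1.166737; λ = 2/(‖b₁‖+‖b₂‖) = 0.857091, sign → tz>0 ⇒ λ=+0.857091
r₁ = λ·B[:,0] = (+0.89395,+0.22361,-0.38840); r₂ = λ·B[:,1] = (-0.30213,+0.94078,-0.15377)
r₃ = r₁×r₂ = (+0.33101,+0.25481,+0.90857); SVD([r₁ r₂ r₃]) → R = UVᵀ:
  R  [+0.89395 -0.30213 +0.33101]
  R  [+0.22361 +0.94078 +0.25481]
  R  [-0.38840 -0.15377 +0.90857]
t = (+0.17897, -0.07042, +0.85709) m
tr R = 2.743302; θ = arccos((tr R − 1)/2) = 0.512236 rad = 29.349°
axis k = ((R−Rᵀ)₃₂, (R−Rᵀ)₁₃, (R−Rᵀ)₂₁) / (2 sinθ) = (-0.416815, +0.733902, +0.536333)
rvec = θ·k = (-0.213507, +0.375931, +0.274729)

rvec=(-0.2135, 0.3759, 0.2747) tvec=(0.1790, -0.0704, 0.8571)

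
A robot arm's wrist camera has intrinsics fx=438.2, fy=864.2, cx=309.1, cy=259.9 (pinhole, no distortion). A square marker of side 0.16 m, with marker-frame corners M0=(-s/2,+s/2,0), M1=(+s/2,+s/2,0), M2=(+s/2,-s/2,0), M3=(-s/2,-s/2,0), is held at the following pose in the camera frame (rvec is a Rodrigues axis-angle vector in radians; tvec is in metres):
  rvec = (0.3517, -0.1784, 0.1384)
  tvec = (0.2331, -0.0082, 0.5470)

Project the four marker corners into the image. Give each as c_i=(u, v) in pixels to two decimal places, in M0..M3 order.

c0=(420.61, 349.63) c1=(530.65, 369.11) c2=(574.03, 140.22) c3=(455.21, 104.39)

Intrinsics K: fx=438.2, fy=864.2, cx=309.1, cy=259.9
Marker side s = 0.16 m; corners in marker frame (Z=0):
  M0 = (-0.0800, +0.0800, 0)
  M1 = (+0.0800, +0.0800, 0)
  M2 = (+0.0800, -0.0800, 0)
  M3 = (-0.0800, -0.0800, 0)
rvec = (0.3517, -0.1784, 0.1384), |rvec| = θ = 0.41794 rad = 23.946°
Rodrigues: sinθ=0.40588, 1−cosθ=0.08607; R = I + sinθ·[k]× + (1−cosθ)·[k]×²:
    [+0.97488 -0.16532 -0.14927]
    [+0.10349 +0.92961 -0.35372]
    [+0.19724 +0.32938 +0.92337]
t = (0.2331, -0.0082, 0.5470) m
M0: Pc = R·M0+t = (+0.14188, +0.05789, +0.55757); u = 438.2·(+0.14188)/0.55757 + 309.1 = 420.6076, v = 864.2·(+0.05789)/0.55757 + 259.9 = 349.6253
M1: Pc = R·M1+t = (+0.29786, +0.07445, +0.58913); u = 438.2·(+0.29786)/0.58913 + 309.1 = 530.6542, v = 864.2·(+0.07445)/0.58913 + 259.9 = 369.1083
M2: Pc = R·M2+t = (+0.32432, -0.07429, +0.53643); u = 438.2·(+0.32432)/0.53643 + 309.1 = 574.0289, v = 864.2·(-0.07429)/0.53643 + 259.9 = 140.2173
M3: Pc = R·M3+t = (+0.16834, -0.09085, +0.50487); u = 438.2·(+0.16834)/0.50487 + 309.1 = 455.2062, v = 864.2·(-0.09085)/0.50487 + 259.9 = 104.3933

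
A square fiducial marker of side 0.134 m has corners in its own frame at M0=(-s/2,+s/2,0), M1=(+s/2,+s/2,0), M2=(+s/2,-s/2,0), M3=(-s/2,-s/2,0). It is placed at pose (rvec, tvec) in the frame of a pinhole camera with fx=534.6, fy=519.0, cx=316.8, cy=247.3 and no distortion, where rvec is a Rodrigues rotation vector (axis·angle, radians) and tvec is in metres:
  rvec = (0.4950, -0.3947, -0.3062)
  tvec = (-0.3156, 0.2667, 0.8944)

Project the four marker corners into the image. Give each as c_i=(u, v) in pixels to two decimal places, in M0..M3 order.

Intrinsics K: fx=534.6, fy=519.0, cx=316.8, cy=247.3
Marker side s = 0.134 m; corners in marker frame (Z=0):
  M0 = (-0.0670, +0.0670, 0)
  M1 = (+0.0670, +0.0670, 0)
  M2 = (+0.0670, -0.0670, 0)
  M3 = (-0.0670, -0.0670, 0)
rvec = (0.4950, -0.3947, -0.3062), |rvec| = θ = 0.70326 rad = 40.294°
Rodrigues: sinθ=0.64671, 1−cosθ=0.23726; R = I + sinθ·[k]× + (1−cosθ)·[k]×²:
    [+0.88029 +0.18785 -0.43567]
    [-0.37531 +0.83748 -0.39722]
    [+0.29025 +0.51317 +0.80772]
t = (-0.3156, 0.2667, 0.8944) m
M0: Pc = R·M0+t = (-0.36199, +0.34796, +0.90934); u = 534.6·(-0.36199)/0.90934 + 316.8 = 103.9837, v = 519.0·(+0.34796)/0.90934 + 247.3 = 445.8947
M1: Pc = R·M1+t = (-0.24403, +0.29767, +0.94823); u = 534.6·(-0.24403)/0.94823 + 316.8 = 179.2161, v = 519.0·(+0.29767)/0.94823 + 247.3 = 410.2230
M2: Pc = R·M2+t = (-0.26921, +0.18544, +0.87946); u = 534.6·(-0.26921)/0.87946 + 316.8 = 153.1572, v = 519.0·(+0.18544)/0.87946 + 247.3 = 356.7363
M3: Pc = R·M3+t = (-0.38717, +0.23573, +0.84057); u = 534.6·(-0.38717)/0.84057 + 316.8 = 70.5644, v = 519.0·(+0.23573)/0.84057 + 247.3 = 392.8514

c0=(103.98, 445.89) c1=(179.22, 410.22) c2=(153.16, 356.74) c3=(70.56, 392.85)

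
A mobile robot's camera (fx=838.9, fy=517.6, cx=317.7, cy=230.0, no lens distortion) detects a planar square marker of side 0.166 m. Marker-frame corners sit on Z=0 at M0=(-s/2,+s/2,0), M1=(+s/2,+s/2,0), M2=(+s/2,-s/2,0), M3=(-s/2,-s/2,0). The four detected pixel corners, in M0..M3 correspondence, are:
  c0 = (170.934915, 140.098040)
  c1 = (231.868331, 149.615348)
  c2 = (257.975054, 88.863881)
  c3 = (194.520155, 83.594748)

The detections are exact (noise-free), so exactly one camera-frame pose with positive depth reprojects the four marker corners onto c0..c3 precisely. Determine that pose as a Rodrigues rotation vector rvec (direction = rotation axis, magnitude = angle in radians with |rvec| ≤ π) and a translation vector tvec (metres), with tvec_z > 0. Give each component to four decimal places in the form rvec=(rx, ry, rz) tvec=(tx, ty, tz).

Intrinsics K: fx=838.9, fy=517.6, cx=317.7, cy=230.0
Marker side s = 0.166 m; corners in marker frame (Z=0):
  M0 = (-0.0830, +0.0830, 0)
  M1 = (+0.0830, +0.0830, 0)
  M2 = (+0.0830, -0.0830, 0)
  M3 = (-0.0830, -0.0830, 0)
Detected image corners:
  c0 = (170.934915, 140.098040) px
  c1 = (231.868331, 149.615348) px
  c2 = (257.975054, 88.863881) px
  c3 = (194.520155, 83.594748) px
Planar DLT: solve 8×8 A·h = b for H (H[2,2]=1):
  H  [+279.49210 -135.17521 +212.60775]
  H  [-6.79645 +360.38788 +115.56829]
  H  [-0.44490 +0.06650 +1.00000]
B = K⁻¹H; ‖b₁‖=0.695449, ‖b₂‖=0.695449; λ = 2/(‖b₁‖+‖b₂‖) = 1.437920, sign → tz>0 ⇒ λ=+1.437920
r₁ = λ·B[:,0] = (+0.72133,+0.26539,-0.63972); r₂ = λ·B[:,1] = (-0.26791,+0.95869,+0.09562)
r₃ = r₁×r₂ = (+0.63867,+0.10241,+0.76263); SVD([r₁ r₂ r₃]) → R = UVᵀ:
  R  [+0.72133 -0.26791 +0.63867]
  R  [+0.26539 +0.95869 +0.10241]
  R  [-0.63972 +0.09562 +0.76263]
t = (-0.18013, -0.31790, +1.43792) m
tr R = 2.442656; θ = arccos((tr R − 1)/2) = 0.765079 rad = 43.836°
axis k = ((R−Rᵀ)₃₂, (R−Rᵀ)₁₃, (R−Rᵀ)₂₁) / (2 sinθ) = (-0.004906, +0.922904, +0.384999)
rvec = θ·k = (-0.003754, +0.706094, +0.294554)

rvec=(-0.0038, 0.7061, 0.2946) tvec=(-0.1801, -0.3179, 1.4379)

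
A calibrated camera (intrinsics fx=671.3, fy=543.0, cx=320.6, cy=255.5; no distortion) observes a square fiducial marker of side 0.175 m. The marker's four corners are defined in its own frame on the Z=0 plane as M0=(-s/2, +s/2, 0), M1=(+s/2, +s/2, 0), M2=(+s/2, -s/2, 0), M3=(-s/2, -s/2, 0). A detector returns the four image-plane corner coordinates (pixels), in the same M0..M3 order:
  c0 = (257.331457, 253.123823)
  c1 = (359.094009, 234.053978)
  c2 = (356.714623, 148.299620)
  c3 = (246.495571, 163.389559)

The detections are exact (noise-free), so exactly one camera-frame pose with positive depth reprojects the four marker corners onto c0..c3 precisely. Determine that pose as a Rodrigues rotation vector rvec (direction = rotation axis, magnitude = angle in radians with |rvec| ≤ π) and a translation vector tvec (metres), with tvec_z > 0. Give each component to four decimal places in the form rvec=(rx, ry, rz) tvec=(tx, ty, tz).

rvec=(0.4427, -0.4062, -0.1418) tvec=(-0.0212, -0.1021, 1.0196)

Intrinsics K: fx=671.3, fy=543.0, cx=320.6, cy=255.5
Marker side s = 0.175 m; corners in marker frame (Z=0):
  M0 = (-0.0875, +0.0875, 0)
  M1 = (+0.0875, +0.0875, 0)
  M2 = (+0.0875, -0.0875, 0)
  M3 = (-0.0875, -0.0875, 0)
Detected image corners:
  c0 = (257.331457, 253.123823) px
  c1 = (359.094009, 234.053978) px
  c2 = (356.714623, 148.299620) px
  c3 = (246.495571, 163.389559) px
Planar DLT: solve 8×8 A·h = b for H (H[2,2]=1):
  H  [+709.55966 +169.50946 +306.62858]
  H  [-29.37640 +587.82792 +201.12778]
  H  [+0.34376 +0.43448 +1.00000]
B = K⁻¹H; ‖b₁‖=0.980760, ‖b₂‖=0.980760; λ = 2/(‖b₁‖+‖b₂‖) = 1.019617, sign → tz>0 ⇒ λ=+1.019617
r₁ = λ·B[:,0] = (+0.91033,-0.22009,+0.35051); r₂ = λ·B[:,1] = (+0.04589,+0.89534,+0.44301)
r₃ = r₁×r₂ = (-0.41132,-0.38720,+0.82516); SVD([r₁ r₂ r₃]) → R = UVᵀ:
  R  [+0.91033 +0.04589 -0.41132]
  R  [-0.22009 +0.89534 -0.38720]
  R  [+0.35051 +0.44301 +0.82516]
t = (-0.02122, -0.10210, +1.01962) m
tr R = 2.630835; θ = arccos((tr R − 1)/2) = 0.617346 rad = 35.371°
axis k = ((R−Rᵀ)₃₂, (R−Rᵀ)₁₃, (R−Rᵀ)₂₁) / (2 sinθ) = (+0.717090, -0.658029, -0.229737)
rvec = θ·k = (+0.442693, -0.406232, -0.141827)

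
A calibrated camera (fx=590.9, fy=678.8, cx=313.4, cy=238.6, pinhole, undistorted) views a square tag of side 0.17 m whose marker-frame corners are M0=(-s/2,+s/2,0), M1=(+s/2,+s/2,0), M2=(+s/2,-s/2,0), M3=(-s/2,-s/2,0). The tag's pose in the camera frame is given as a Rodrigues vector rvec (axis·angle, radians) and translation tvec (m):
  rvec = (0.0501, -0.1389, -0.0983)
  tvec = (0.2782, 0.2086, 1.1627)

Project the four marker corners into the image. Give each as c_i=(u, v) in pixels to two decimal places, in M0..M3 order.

Intrinsics K: fx=590.9, fy=678.8, cx=313.4, cy=238.6
Marker side s = 0.17 m; corners in marker frame (Z=0):
  M0 = (-0.0850, +0.0850, 0)
  M1 = (+0.0850, +0.0850, 0)
  M2 = (+0.0850, -0.0850, 0)
  M3 = (-0.0850, -0.0850, 0)
rvec = (0.0501, -0.1389, -0.0983), |rvec| = θ = 0.17739 rad = 10.164°
Rodrigues: sinθ=0.17646, 1−cosθ=0.01569; R = I + sinθ·[k]× + (1−cosθ)·[k]×²:
    [+0.98556 +0.09431 -0.14063]
    [-0.10126 +0.99393 -0.04303]
    [+0.13572 +0.05665 +0.98913]
t = (0.2782, 0.2086, 1.1627) m
M0: Pc = R·M0+t = (+0.20244, +0.30169, +1.15598); u = 590.9·(+0.20244)/1.15598 + 313.4 = 416.8831, v = 678.8·(+0.30169)/1.15598 + 238.6 = 415.7552
M1: Pc = R·M1+t = (+0.36999, +0.28448, +1.17905); u = 590.9·(+0.36999)/1.17905 + 313.4 = 498.8260, v = 678.8·(+0.28448)/1.17905 + 238.6 = 402.3785
M2: Pc = R·M2+t = (+0.35396, +0.11551, +1.16942); u = 590.9·(+0.35396)/1.16942 + 313.4 = 492.2513, v = 678.8·(+0.11551)/1.16942 + 238.6 = 305.6483
M3: Pc = R·M3+t = (+0.18641, +0.13272, +1.14635); u = 590.9·(+0.18641)/1.14635 + 313.4 = 409.4877, v = 678.8·(+0.13272)/1.14635 + 238.6 = 317.1905

c0=(416.88, 415.76) c1=(498.83, 402.38) c2=(492.25, 305.65) c3=(409.49, 317.19)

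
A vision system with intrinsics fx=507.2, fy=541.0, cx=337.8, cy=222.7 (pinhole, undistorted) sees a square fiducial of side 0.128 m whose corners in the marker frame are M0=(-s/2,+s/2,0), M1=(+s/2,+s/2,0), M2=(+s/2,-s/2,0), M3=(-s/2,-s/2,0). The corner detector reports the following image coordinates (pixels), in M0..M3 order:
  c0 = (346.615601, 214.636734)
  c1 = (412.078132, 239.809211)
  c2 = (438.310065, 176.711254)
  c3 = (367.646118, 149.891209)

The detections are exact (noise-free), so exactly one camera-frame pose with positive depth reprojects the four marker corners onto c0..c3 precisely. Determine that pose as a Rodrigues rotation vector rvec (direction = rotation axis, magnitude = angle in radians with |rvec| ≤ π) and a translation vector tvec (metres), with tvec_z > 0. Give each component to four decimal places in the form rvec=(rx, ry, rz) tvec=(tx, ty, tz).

Intrinsics K: fx=507.2, fy=541.0, cx=337.8, cy=222.7
Marker side s = 0.128 m; corners in marker frame (Z=0):
  M0 = (-0.0640, +0.0640, 0)
  M1 = (+0.0640, +0.0640, 0)
  M2 = (+0.0640, -0.0640, 0)
  M3 = (-0.0640, -0.0640, 0)
Detected image corners:
  c0 = (346.615601, 214.636734) px
  c1 = (412.078132, 239.809211) px
  c2 = (438.310065, 176.711254) px
  c3 = (367.646118, 149.891209) px
Planar DLT: solve 8×8 A·h = b for H (H[2,2]=1):
  H  [+516.77937 +44.03374 +390.64144]
  H  [+195.76430 +613.51978 +196.42733]
  H  [-0.03631 +0.58443 +1.00000]
B = K⁻¹H; ‖b₁‖=1.109640, ‖b₂‖=1.109640; λ = 2/(‖b₁‖+‖b₂‖) = 0.901193, sign → tz>0 ⇒ λ=+0.901193
r₁ = λ·B[:,0] = (+0.94001,+0.33957,-0.03273); r₂ = λ·B[:,1] = (-0.27254,+0.80519,+0.52668)
r₃ = r₁×r₂ = (+0.20520,-0.48617,+0.84943); SVD([r₁ r₂ r₃]) → R = UVᵀ:
  R  [+0.94001 -0.27254 +0.20520]
  R  [+0.33957 +0.80519 -0.48617]
  R  [-0.03273 +0.52668 +0.84943]
t = (+0.09389, -0.04376, +0.90119) m
tr R = 2.594634; θ = arccos((tr R − 1)/2) = 0.647960 rad = 37.125°
axis k = ((R−Rᵀ)₃₂, (R−Rᵀ)₁₃, (R−Rᵀ)₂₁) / (2 sinθ) = (+0.839059, +0.197100, +0.507081)
rvec = θ·k = (+0.543677, +0.127713, +0.328568)

rvec=(0.5437, 0.1277, 0.3286) tvec=(0.0939, -0.0438, 0.9012)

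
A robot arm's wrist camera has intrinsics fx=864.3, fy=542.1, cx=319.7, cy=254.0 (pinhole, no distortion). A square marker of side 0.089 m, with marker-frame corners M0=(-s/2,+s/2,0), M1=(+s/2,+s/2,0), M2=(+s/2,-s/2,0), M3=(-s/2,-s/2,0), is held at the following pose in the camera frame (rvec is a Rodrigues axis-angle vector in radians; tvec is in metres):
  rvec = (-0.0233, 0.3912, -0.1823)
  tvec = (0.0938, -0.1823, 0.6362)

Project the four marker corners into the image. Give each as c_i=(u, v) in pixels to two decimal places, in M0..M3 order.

Intrinsics K: fx=864.3, fy=542.1, cx=319.7, cy=254.0
Marker side s = 0.089 m; corners in marker frame (Z=0):
  M0 = (-0.0445, +0.0445, 0)
  M1 = (+0.0445, +0.0445, 0)
  M2 = (+0.0445, -0.0445, 0)
  M3 = (-0.0445, -0.0445, 0)
rvec = (-0.0233, 0.3912, -0.1823), |rvec| = θ = 0.43222 rad = 24.764°
Rodrigues: sinθ=0.41889, 1−cosθ=0.09196; R = I + sinθ·[k]× + (1−cosθ)·[k]×²:
    [+0.90831 +0.17219 +0.38122]
    [-0.18116 +0.98337 -0.01252]
    [-0.37704 -0.05769 +0.92440]
t = (0.0938, -0.1823, 0.6362) m
M0: Pc = R·M0+t = (+0.06104, -0.13048, +0.65041); u = 864.3·(+0.06104)/0.65041 + 319.7 = 400.8169, v = 542.1·(-0.13048)/0.65041 + 254.0 = 145.2501
M1: Pc = R·M1+t = (+0.14188, -0.14660, +0.61685); u = 864.3·(+0.14188)/0.61685 + 319.7 = 518.4967, v = 542.1·(-0.14660)/0.61685 + 254.0 = 125.1645
M2: Pc = R·M2+t = (+0.12656, -0.23412, +0.62199); u = 864.3·(+0.12656)/0.62199 + 319.7 = 495.5607, v = 542.1·(-0.23412)/0.62199 + 254.0 = 49.9489
M3: Pc = R·M3+t = (+0.04572, -0.21800, +0.65555); u = 864.3·(+0.04572)/0.65555 + 319.7 = 379.9766, v = 542.1·(-0.21800)/0.65555 + 254.0 = 73.7274

c0=(400.82, 145.25) c1=(518.50, 125.16) c2=(495.56, 49.95) c3=(379.98, 73.73)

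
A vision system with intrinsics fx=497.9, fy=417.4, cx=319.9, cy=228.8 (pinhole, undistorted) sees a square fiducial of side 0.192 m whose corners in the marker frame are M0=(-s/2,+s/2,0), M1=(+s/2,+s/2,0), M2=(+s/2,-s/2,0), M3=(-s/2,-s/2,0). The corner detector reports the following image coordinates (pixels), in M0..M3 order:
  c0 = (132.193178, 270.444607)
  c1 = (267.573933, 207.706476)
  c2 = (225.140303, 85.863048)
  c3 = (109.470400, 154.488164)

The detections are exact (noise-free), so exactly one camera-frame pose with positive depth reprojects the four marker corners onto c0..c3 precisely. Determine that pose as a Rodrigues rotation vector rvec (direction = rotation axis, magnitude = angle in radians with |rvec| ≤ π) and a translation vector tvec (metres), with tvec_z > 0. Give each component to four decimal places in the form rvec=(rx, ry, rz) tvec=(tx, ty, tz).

rvec=(-0.3121, 0.4405, -0.3848) tvec=(-0.1603, -0.0691, 0.5656)

Intrinsics K: fx=497.9, fy=417.4, cx=319.9, cy=228.8
Marker side s = 0.192 m; corners in marker frame (Z=0):
  M0 = (-0.0960, +0.0960, 0)
  M1 = (+0.0960, +0.0960, 0)
  M2 = (+0.0960, -0.0960, 0)
  M3 = (-0.0960, -0.0960, 0)
Detected image corners:
  c0 = (132.193178, 270.444607) px
  c1 = (267.573933, 207.706476) px
  c2 = (225.140303, 85.863048) px
  c3 = (109.470400, 154.488164) px
Planar DLT: solve 8×8 A·h = b for H (H[2,2]=1):
  H  [+536.58850 +46.04196 +178.82773]
  H  [-454.54791 +500.38596 +177.83413]
  H  [-0.62068 -0.65676 +1.00000]
B = K⁻¹H; ‖b₁‖=1.768025, ‖b₂‖=1.768025; λ = 2/(‖b₁‖+‖b₂‖) = 0.565603, sign → tz>0 ⇒ λ=+0.565603
r₁ = λ·B[:,0] = (+0.83511,-0.42351,-0.35106); r₂ = λ·B[:,1] = (+0.29097,+0.88167,-0.37147)
r₃ = r₁×r₂ = (+0.46684,+0.20807,+0.85952); SVD([r₁ r₂ r₃]) → R = UVᵀ:
  R  [+0.83511 +0.29097 +0.46684]
  R  [-0.42351 +0.88167 +0.20807]
  R  [-0.35106 -0.37147 +0.85952]
t = (-0.16025, -0.06906, +0.56560) m
tr R = 2.576299; θ = arccos((tr R − 1)/2) = 0.663000 rad = 37.987°
axis k = ((R−Rᵀ)₃₂, (R−Rᵀ)₁₃, (R−Rᵀ)₂₁) / (2 sinθ) = (-0.470794, +0.664431, -0.580418)
rvec = θ·k = (-0.312136, +0.440518, -0.384817)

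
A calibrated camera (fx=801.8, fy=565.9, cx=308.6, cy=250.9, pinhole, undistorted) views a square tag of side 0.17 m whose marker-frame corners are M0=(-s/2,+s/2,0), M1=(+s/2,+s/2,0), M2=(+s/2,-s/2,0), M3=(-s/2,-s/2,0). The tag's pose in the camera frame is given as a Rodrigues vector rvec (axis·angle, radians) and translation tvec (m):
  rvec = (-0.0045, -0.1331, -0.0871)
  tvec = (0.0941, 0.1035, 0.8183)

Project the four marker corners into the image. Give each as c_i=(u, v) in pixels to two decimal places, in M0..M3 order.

c0=(326.05, 387.99) c1=(487.79, 374.24) c2=(473.54, 258.73) c3=(311.36, 269.25)

Intrinsics K: fx=801.8, fy=565.9, cx=308.6, cy=250.9
Marker side s = 0.17 m; corners in marker frame (Z=0):
  M0 = (-0.0850, +0.0850, 0)
  M1 = (+0.0850, +0.0850, 0)
  M2 = (+0.0850, -0.0850, 0)
  M3 = (-0.0850, -0.0850, 0)
rvec = (-0.0045, -0.1331, -0.0871), |rvec| = θ = 0.15913 rad = 9.117°
Rodrigues: sinθ=0.15846, 1−cosθ=0.01263; R = I + sinθ·[k]× + (1−cosθ)·[k]×²:
    [+0.98738 +0.08703 -0.13234]
    [-0.08643 +0.99620 +0.01027]
    [+0.13273 +0.00130 +0.99115]
t = (0.0941, 0.1035, 0.8183) m
M0: Pc = R·M0+t = (+0.01757, +0.19552, +0.80713); u = 801.8·(+0.01757)/0.80713 + 308.6 = 326.0548, v = 565.9·(+0.19552)/0.80713 + 250.9 = 387.9875
M1: Pc = R·M1+t = (+0.18542, +0.18083, +0.82969); u = 801.8·(+0.18542)/0.82969 + 308.6 = 487.7909, v = 565.9·(+0.18083)/0.82969 + 250.9 = 374.2371
M2: Pc = R·M2+t = (+0.17063, +0.01148, +0.82947); u = 801.8·(+0.17063)/0.82947 + 308.6 = 473.5369, v = 565.9·(+0.01148)/0.82947 + 250.9 = 258.7292
M3: Pc = R·M3+t = (+0.00278, +0.02617, +0.80691); u = 801.8·(+0.00278)/0.80691 + 308.6 = 311.3578, v = 565.9·(+0.02617)/0.80691 + 250.9 = 269.2532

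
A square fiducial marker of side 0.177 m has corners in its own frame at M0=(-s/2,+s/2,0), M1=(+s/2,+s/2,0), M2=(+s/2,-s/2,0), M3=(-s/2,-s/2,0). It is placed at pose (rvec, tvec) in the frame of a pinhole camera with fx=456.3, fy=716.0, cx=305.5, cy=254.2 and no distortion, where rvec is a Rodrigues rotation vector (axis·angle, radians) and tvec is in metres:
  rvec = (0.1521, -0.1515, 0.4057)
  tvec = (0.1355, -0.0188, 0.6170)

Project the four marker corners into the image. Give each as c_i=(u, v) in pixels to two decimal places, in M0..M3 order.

c0=(320.04, 286.84) c1=(433.38, 360.21) c2=(489.91, 178.86) c3=(375.61, 93.34)

Intrinsics K: fx=456.3, fy=716.0, cx=305.5, cy=254.2
Marker side s = 0.177 m; corners in marker frame (Z=0):
  M0 = (-0.0885, +0.0885, 0)
  M1 = (+0.0885, +0.0885, 0)
  M2 = (+0.0885, -0.0885, 0)
  M3 = (-0.0885, -0.0885, 0)
rvec = (0.1521, -0.1515, 0.4057), |rvec| = θ = 0.45900 rad = 26.299°
Rodrigues: sinθ=0.44305, 1−cosθ=0.10350; R = I + sinθ·[k]× + (1−cosθ)·[k]×²:
    [+0.90786 -0.40292 -0.11592]
    [+0.38028 +0.90777 -0.17701]
    [+0.17655 +0.11662 +0.97736]
t = (0.1355, -0.0188, 0.6170) m
M0: Pc = R·M0+t = (+0.01950, +0.02788, +0.61170); u = 456.3·(+0.01950)/0.61170 + 305.5 = 320.0427, v = 716.0·(+0.02788)/0.61170 + 254.2 = 286.8373
M1: Pc = R·M1+t = (+0.18019, +0.09519, +0.64295); u = 456.3·(+0.18019)/0.64295 + 305.5 = 433.3791, v = 716.0·(+0.09519)/0.64295 + 254.2 = 360.2092
M2: Pc = R·M2+t = (+0.25150, -0.06548, +0.62230); u = 456.3·(+0.25150)/0.62230 + 305.5 = 489.9140, v = 716.0·(-0.06548)/0.62230 + 254.2 = 178.8579
M3: Pc = R·M3+t = (+0.09081, -0.13279, +0.59105); u = 456.3·(+0.09081)/0.59105 + 305.5 = 375.6086, v = 716.0·(-0.13279)/0.59105 + 254.2 = 93.3353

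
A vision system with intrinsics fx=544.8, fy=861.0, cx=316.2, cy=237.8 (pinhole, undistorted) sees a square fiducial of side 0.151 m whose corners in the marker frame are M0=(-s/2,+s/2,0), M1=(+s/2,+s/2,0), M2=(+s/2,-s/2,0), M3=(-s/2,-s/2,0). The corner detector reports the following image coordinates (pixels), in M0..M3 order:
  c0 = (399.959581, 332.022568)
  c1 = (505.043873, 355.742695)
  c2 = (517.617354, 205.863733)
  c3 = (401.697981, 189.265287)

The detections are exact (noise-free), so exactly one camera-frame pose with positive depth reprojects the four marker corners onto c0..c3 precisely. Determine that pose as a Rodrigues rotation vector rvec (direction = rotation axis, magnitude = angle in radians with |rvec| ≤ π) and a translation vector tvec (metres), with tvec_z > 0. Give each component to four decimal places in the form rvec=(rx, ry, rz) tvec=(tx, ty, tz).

Intrinsics K: fx=544.8, fy=861.0, cx=316.2, cy=237.8
Marker side s = 0.151 m; corners in marker frame (Z=0):
  M0 = (-0.0755, +0.0755, 0)
  M1 = (+0.0755, +0.0755, 0)
  M2 = (+0.0755, -0.0755, 0)
  M3 = (-0.0755, -0.0755, 0)
Detected image corners:
  c0 = (399.959581, 332.022568) px
  c1 = (505.043873, 355.742695) px
  c2 = (517.617354, 205.863733) px
  c3 = (401.697981, 189.265287) px
Planar DLT: solve 8×8 A·h = b for H (H[2,2]=1):
  H  [+543.95924 +237.82029 +454.20880]
  H  [+24.11568 +1136.90889 +273.85371]
  H  [-0.40816 +0.62293 +1.00000]
B = K⁻¹H; ‖b₁‖=1.308624, ‖b₂‖=1.308624; λ = 2/(‖b₁‖+‖b₂‖) = 0.764162, sign → tz>0 ⇒ λ=+0.764162
r₁ = λ·B[:,0] = (+0.94401,+0.10755,-0.31190); r₂ = λ·B[:,1] = (+0.05730,+0.87757,+0.47602)
r₃ = r₁×r₂ = (+0.32491,-0.46724,+0.82227); SVD([r₁ r₂ r₃]) → R = UVᵀ:
  R  [+0.94401 +0.05730 +0.32491]
  R  [+0.10755 +0.87757 -0.46724]
  R  [-0.31190 +0.47602 +0.82227]
t = (+0.19358, +0.03200, +0.76416) m
tr R = 2.643843; θ = arccos((tr R − 1)/2) = 0.606020 rad = 34.722°
axis k = ((R−Rᵀ)₃₂, (R−Rᵀ)₁₃, (R−Rᵀ)₂₁) / (2 sinθ) = (+0.827997, +0.558996, +0.044109)
rvec = θ·k = (+0.501782, +0.338762, +0.026731)

rvec=(0.5018, 0.3388, 0.0267) tvec=(0.1936, 0.0320, 0.7642)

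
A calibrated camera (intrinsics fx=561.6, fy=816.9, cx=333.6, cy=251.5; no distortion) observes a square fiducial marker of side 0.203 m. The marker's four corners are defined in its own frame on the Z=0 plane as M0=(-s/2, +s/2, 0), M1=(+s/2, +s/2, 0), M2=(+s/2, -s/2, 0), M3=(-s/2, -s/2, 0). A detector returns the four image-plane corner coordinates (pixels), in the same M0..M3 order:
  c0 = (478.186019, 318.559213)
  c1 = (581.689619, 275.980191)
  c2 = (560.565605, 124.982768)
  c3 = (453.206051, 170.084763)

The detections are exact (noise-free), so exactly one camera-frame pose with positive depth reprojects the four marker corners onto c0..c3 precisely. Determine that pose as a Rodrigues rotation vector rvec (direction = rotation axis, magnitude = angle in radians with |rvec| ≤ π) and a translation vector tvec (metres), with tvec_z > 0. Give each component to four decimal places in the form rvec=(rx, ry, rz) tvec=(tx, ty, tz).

rvec=(0.1999, 0.0020, -0.2821) tvec=(0.3456, -0.0355, 1.0497)

Intrinsics K: fx=561.6, fy=816.9, cx=333.6, cy=251.5
Marker side s = 0.203 m; corners in marker frame (Z=0):
  M0 = (-0.1015, +0.1015, 0)
  M1 = (+0.1015, +0.1015, 0)
  M2 = (+0.1015, -0.1015, 0)
  M3 = (-0.1015, -0.1015, 0)
Detected image corners:
  c0 = (478.186019, 318.559213) px
  c1 = (581.689619, 275.980191) px
  c2 = (560.565605, 124.982768) px
  c3 = (453.206051, 170.084763) px
Planar DLT: solve 8×8 A·h = b for H (H[2,2]=1):
  H  [+504.44762 +210.20537 +518.47773]
  H  [-222.16912 +779.04865 +223.88131]
  H  [-0.02843 +0.18638 +1.00000]
B = K⁻¹H; ‖b₁‖=0.952648, ‖b₂‖=0.952648; λ = 2/(‖b₁‖+‖b₂‖) = 1.049705, sign → tz>0 ⇒ λ=+1.049705
r₁ = λ·B[:,0] = (+0.96061,-0.27630,-0.02985); r₂ = λ·B[:,1] = (+0.27669,+0.94083,+0.19564)
r₃ = r₁×r₂ = (-0.02597,-0.19620,+0.98022); SVD([r₁ r₂ r₃]) → R = UVᵀ:
  R  [+0.96061 +0.27669 -0.02597]
  R  [-0.27630 +0.94083 -0.19620]
  R  [-0.02985 +0.19564 +0.98022]
t = (+0.34556, -0.03549, +1.04971) m
tr R = 2.881664; θ = arccos((tr R − 1)/2) = 0.345719 rad = 19.808°
axis k = ((R−Rᵀ)₃₂, (R−Rᵀ)₁₃, (R−Rᵀ)₂₁) / (2 sinθ) = (+0.578149, +0.005712, -0.815911)
rvec = θ·k = (+0.199877, +0.001975, -0.282076)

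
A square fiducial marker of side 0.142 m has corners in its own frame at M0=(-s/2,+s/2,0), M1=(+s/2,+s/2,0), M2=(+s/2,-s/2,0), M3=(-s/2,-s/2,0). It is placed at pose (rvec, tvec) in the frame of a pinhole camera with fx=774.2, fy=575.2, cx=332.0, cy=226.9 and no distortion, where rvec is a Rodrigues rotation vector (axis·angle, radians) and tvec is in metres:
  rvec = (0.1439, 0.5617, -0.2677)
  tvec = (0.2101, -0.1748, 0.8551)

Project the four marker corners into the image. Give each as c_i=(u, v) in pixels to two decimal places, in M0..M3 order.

c0=(481.06, 167.97) c1=(603.92, 141.46) c2=(567.74, 44.46) c3=(446.81, 79.64)

Intrinsics K: fx=774.2, fy=575.2, cx=332.0, cy=226.9
Marker side s = 0.142 m; corners in marker frame (Z=0):
  M0 = (-0.0710, +0.0710, 0)
  M1 = (+0.0710, +0.0710, 0)
  M2 = (+0.0710, -0.0710, 0)
  M3 = (-0.0710, -0.0710, 0)
rvec = (0.1439, 0.5617, -0.2677), |rvec| = θ = 0.63865 rad = 36.592°
Rodrigues: sinθ=0.59611, 1−cosθ=0.19710; R = I + sinθ·[k]× + (1−cosθ)·[k]×²:
    [+0.81291 +0.28893 +0.50567]
    [-0.21081 +0.95536 -0.20698]
    [-0.54290 +0.06165 +0.83753]
t = (0.2101, -0.1748, 0.8551) m
M0: Pc = R·M0+t = (+0.17290, -0.09200, +0.89802); u = 774.2·(+0.17290)/0.89802 + 332.0 = 481.0577, v = 575.2·(-0.09200)/0.89802 + 226.9 = 167.9713
M1: Pc = R·M1+t = (+0.28833, -0.12194, +0.82093); u = 774.2·(+0.28833)/0.82093 + 332.0 = 603.9171, v = 575.2·(-0.12194)/0.82093 + 226.9 = 141.4629
M2: Pc = R·M2+t = (+0.24730, -0.25760, +0.81218); u = 774.2·(+0.24730)/0.81218 + 332.0 = 567.7388, v = 575.2·(-0.25760)/0.81218 + 226.9 = 44.4636
M3: Pc = R·M3+t = (+0.13187, -0.22766, +0.88927); u = 774.2·(+0.13187)/0.88927 + 332.0 = 446.8062, v = 575.2·(-0.22766)/0.88927 + 226.9 = 79.6420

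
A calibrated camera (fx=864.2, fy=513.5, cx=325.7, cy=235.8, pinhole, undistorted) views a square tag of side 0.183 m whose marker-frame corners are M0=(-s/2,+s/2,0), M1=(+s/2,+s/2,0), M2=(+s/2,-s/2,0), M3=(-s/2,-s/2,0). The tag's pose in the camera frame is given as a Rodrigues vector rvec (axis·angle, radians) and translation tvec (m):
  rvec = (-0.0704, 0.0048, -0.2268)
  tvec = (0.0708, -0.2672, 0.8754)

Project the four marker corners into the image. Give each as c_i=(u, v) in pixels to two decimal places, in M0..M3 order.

Intrinsics K: fx=864.2, fy=513.5, cx=325.7, cy=235.8
Marker side s = 0.183 m; corners in marker frame (Z=0):
  M0 = (-0.0915, +0.0915, 0)
  M1 = (+0.0915, +0.0915, 0)
  M2 = (+0.0915, -0.0915, 0)
  M3 = (-0.0915, -0.0915, 0)
rvec = (-0.0704, 0.0048, -0.2268), |rvec| = θ = 0.23752 rad = 13.609°
Rodrigues: sinθ=0.23530, 1−cosθ=0.02808; R = I + sinθ·[k]× + (1−cosθ)·[k]×²:
    [+0.97439 +0.22451 +0.01270]
    [-0.22484 +0.97194 +0.06920]
    [+0.00319 -0.07028 +0.99752]
t = (0.0708, -0.2672, 0.8754) m
M0: Pc = R·M0+t = (+0.00219, -0.15769, +0.86868); u = 864.2·(+0.00219)/0.86868 + 325.7 = 327.8743, v = 513.5·(-0.15769)/0.86868 + 235.8 = 142.5820
M1: Pc = R·M1+t = (+0.18050, -0.19884, +0.86926); u = 864.2·(+0.18050)/0.86926 + 325.7 = 505.1480, v = 513.5·(-0.19884)/0.86926 + 235.8 = 118.3384
M2: Pc = R·M2+t = (+0.13941, -0.37671, +0.88212); u = 864.2·(+0.13941)/0.88212 + 325.7 = 462.2819, v = 513.5·(-0.37671)/0.88212 + 235.8 = 16.5130
M3: Pc = R·M3+t = (-0.03890, -0.33556, +0.88154); u = 864.2·(-0.03890)/0.88154 + 325.7 = 287.5662, v = 513.5·(-0.33556)/0.88154 + 235.8 = 40.3355

c0=(327.87, 142.58) c1=(505.15, 118.34) c2=(462.28, 16.51) c3=(287.57, 40.34)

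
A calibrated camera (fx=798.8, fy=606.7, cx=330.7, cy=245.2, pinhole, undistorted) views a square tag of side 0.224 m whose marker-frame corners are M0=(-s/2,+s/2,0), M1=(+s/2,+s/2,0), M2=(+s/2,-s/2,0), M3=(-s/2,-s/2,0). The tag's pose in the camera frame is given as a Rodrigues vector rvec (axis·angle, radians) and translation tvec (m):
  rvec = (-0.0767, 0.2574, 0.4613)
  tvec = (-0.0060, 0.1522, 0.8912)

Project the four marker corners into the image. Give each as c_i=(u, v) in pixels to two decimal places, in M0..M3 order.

Intrinsics K: fx=798.8, fy=606.7, cx=330.7, cy=245.2
Marker side s = 0.224 m; corners in marker frame (Z=0):
  M0 = (-0.1120, +0.1120, 0)
  M1 = (+0.1120, +0.1120, 0)
  M2 = (+0.1120, -0.1120, 0)
  M3 = (-0.1120, -0.1120, 0)
rvec = (-0.0767, 0.2574, 0.4613), |rvec| = θ = 0.53379 rad = 30.584°
Rodrigues: sinθ=0.50880, 1−cosθ=0.13912; R = I + sinθ·[k]× + (1−cosθ)·[k]×²:
    [+0.86376 -0.44934 +0.22807]
    [+0.43006 +0.89323 +0.13108]
    [-0.26262 -0.01514 +0.96478]
t = (-0.0060, 0.1522, 0.8912) m
M0: Pc = R·M0+t = (-0.15307, +0.20407, +0.91892); u = 798.8·(-0.15307)/0.91892 + 330.7 = 197.6416, v = 606.7·(+0.20407)/0.91892 + 245.2 = 379.9368
M1: Pc = R·M1+t = (+0.04041, +0.30041, +0.86009); u = 798.8·(+0.04041)/0.86009 + 330.7 = 368.2343, v = 606.7·(+0.30041)/0.86009 + 245.2 = 457.1058
M2: Pc = R·M2+t = (+0.14107, +0.10033, +0.86348); u = 798.8·(+0.14107)/0.86348 + 330.7 = 461.2000, v = 606.7·(+0.10033)/0.86348 + 245.2 = 315.6906
M3: Pc = R·M3+t = (-0.05241, +0.00399, +0.92231); u = 798.8·(-0.05241)/0.92231 + 330.7 = 285.3047, v = 606.7·(+0.00399)/0.92231 + 245.2 = 247.8252

c0=(197.64, 379.94) c1=(368.23, 457.11) c2=(461.20, 315.69) c3=(285.30, 247.83)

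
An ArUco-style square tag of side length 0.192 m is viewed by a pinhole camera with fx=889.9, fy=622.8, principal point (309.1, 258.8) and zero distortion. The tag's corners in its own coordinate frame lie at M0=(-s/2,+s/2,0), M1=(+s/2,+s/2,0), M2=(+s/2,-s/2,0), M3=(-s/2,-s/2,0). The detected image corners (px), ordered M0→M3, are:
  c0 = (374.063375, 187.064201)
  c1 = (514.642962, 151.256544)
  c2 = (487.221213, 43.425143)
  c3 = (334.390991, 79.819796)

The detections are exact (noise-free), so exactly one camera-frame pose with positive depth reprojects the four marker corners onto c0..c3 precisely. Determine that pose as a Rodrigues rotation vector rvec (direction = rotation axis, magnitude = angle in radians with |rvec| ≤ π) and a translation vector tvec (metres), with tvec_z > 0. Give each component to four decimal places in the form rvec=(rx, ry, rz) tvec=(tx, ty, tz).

Intrinsics K: fx=889.9, fy=622.8, cx=309.1, cy=258.8
Marker side s = 0.192 m; corners in marker frame (Z=0):
  M0 = (-0.0960, +0.0960, 0)
  M1 = (+0.0960, +0.0960, 0)
  M2 = (+0.0960, -0.0960, 0)
  M3 = (-0.0960, -0.0960, 0)
Detected image corners:
  c0 = (374.063375, 187.064201) px
  c1 = (514.642962, 151.256544) px
  c2 = (487.221213, 43.425143) px
  c3 = (334.390991, 79.819796) px
Planar DLT: solve 8×8 A·h = b for H (H[2,2]=1):
  H  [+809.52180 +349.67779 +429.00870]
  H  [-175.36659 +607.41443 +117.31831]
  H  [+0.10919 +0.40995 +1.00000]
B = K⁻¹H; ‖b₁‖=0.937427, ‖b₂‖=0.937427; λ = 2/(‖b₁‖+‖b₂‖) = 1.066750, sign → tz>0 ⇒ λ=+1.066750
r₁ = λ·B[:,0] = (+0.92994,-0.34878,+0.11648); r₂ = λ·B[:,1] = (+0.26727,+0.85867,+0.43732)
r₃ = r₁×r₂ = (-0.25255,-0.37555,+0.89173); SVD([r₁ r₂ r₃]) → R = UVᵀ:
  R  [+0.92994 +0.26727 -0.25255]
  R  [-0.34878 +0.85867 -0.37555]
  R  [+0.11648 +0.43732 +0.89173]
t = (+0.14374, -0.24233, +1.06675) m
tr R = 2.680343; θ = arccos((tr R − 1)/2) = 0.573197 rad = 32.842°
axis k = ((R−Rᵀ)₃₂, (R−Rᵀ)₁₃, (R−Rᵀ)₂₁) / (2 sinθ) = (+0.749432, -0.340233, -0.567973)
rvec = θ·k = (+0.429572, -0.195020, -0.325560)

rvec=(0.4296, -0.1950, -0.3256) tvec=(0.1437, -0.2423, 1.0668)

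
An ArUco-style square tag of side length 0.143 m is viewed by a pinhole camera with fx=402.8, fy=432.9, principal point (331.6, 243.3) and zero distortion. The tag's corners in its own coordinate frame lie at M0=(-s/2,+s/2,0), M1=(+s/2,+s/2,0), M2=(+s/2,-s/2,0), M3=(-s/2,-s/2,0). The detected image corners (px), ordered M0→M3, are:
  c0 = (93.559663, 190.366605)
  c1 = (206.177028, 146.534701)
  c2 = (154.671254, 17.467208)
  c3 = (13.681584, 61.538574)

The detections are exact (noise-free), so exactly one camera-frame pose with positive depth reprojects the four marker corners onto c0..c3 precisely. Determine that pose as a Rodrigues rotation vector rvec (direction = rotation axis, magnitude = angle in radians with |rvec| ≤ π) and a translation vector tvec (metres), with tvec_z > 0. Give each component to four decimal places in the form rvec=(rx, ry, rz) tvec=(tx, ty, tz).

Intrinsics K: fx=402.8, fy=432.9, cx=331.6, cy=243.3
Marker side s = 0.143 m; corners in marker frame (Z=0):
  M0 = (-0.0715, +0.0715, 0)
  M1 = (+0.0715, +0.0715, 0)
  M2 = (+0.0715, -0.0715, 0)
  M3 = (-0.0715, -0.0715, 0)
Detected image corners:
  c0 = (93.559663, 190.366605) px
  c1 = (206.177028, 146.534701) px
  c2 = (154.671254, 17.467208) px
  c3 = (13.681584, 61.538574) px
Planar DLT: solve 8×8 A·h = b for H (H[2,2]=1):
  H  [+929.01687 +612.53970 +122.16376]
  H  [-261.29113 +1040.62812 +109.43874]
  H  [+0.44224 +1.33558 +1.00000]
B = K⁻¹H; ‖b₁‖=2.166643, ‖b₂‖=2.166643; λ = 2/(‖b₁‖+‖b₂‖) = 0.461543, sign → tz>0 ⇒ λ=+0.461543
r₁ = λ·B[:,0] = (+0.89647,-0.39330,+0.20411); r₂ = λ·B[:,1] = (+0.19441,+0.76304,+0.61643)
r₃ = r₁×r₂ = (-0.39819,-0.51293,+0.76050); SVD([r₁ r₂ r₃]) → R = UVᵀ:
  R  [+0.89647 +0.19441 -0.39819]
  R  [-0.39330 +0.76304 -0.51293]
  R  [+0.20411 +0.61643 +0.76050]
t = (-0.23998, -0.14272, +0.46154) m
tr R = 2.420001; θ = arccos((tr R − 1)/2) = 0.781298 rad = 44.765°
axis k = ((R−Rᵀ)₃₂, (R−Rᵀ)₁₃, (R−Rᵀ)₂₁) / (2 sinθ) = (+0.801868, -0.427648, -0.417283)
rvec = θ·k = (+0.626498, -0.334120, -0.326022)

rvec=(0.6265, -0.3341, -0.3260) tvec=(-0.2400, -0.1427, 0.4615)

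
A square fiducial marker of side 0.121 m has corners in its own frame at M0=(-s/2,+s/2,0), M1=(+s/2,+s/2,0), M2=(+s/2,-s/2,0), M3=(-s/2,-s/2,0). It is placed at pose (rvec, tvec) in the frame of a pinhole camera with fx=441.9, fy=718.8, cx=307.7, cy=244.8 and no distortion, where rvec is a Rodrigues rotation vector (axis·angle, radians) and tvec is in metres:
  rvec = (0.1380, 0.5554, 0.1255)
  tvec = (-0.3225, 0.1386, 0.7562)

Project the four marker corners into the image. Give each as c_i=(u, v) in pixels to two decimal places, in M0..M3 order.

Intrinsics K: fx=441.9, fy=718.8, cx=307.7, cy=244.8
Marker side s = 0.121 m; corners in marker frame (Z=0):
  M0 = (-0.0605, +0.0605, 0)
  M1 = (+0.0605, +0.0605, 0)
  M2 = (+0.0605, -0.0605, 0)
  M3 = (-0.0605, -0.0605, 0)
rvec = (0.1380, 0.5554, 0.1255), |rvec| = θ = 0.58589 rad = 33.569°
Rodrigues: sinθ=0.55294, 1−cosθ=0.16678; R = I + sinθ·[k]× + (1−cosθ)·[k]×²:
    [+0.84247 -0.08120 +0.53258]
    [+0.15568 +0.98309 -0.09637]
    [-0.51575 +0.16411 +0.84087]
t = (-0.3225, 0.1386, 0.7562) m
M0: Pc = R·M0+t = (-0.37838, +0.18866, +0.79733); u = 441.9·(-0.37838)/0.79733 + 307.7 = 97.9914, v = 718.8·(+0.18866)/0.79733 + 244.8 = 414.8770
M1: Pc = R·M1+t = (-0.27644, +0.20750, +0.73493); u = 441.9·(-0.27644)/0.73493 + 307.7 = 141.4788, v = 718.8·(+0.20750)/0.73493 + 244.8 = 447.7432
M2: Pc = R·M2+t = (-0.26662, +0.08854, +0.71507); u = 441.9·(-0.26662)/0.71507 + 307.7 = 142.9350, v = 718.8·(+0.08854)/0.71507 + 244.8 = 333.8035
M3: Pc = R·M3+t = (-0.36856, +0.06970, +0.77747); u = 441.9·(-0.36856)/0.77747 + 307.7 = 98.2201, v = 718.8·(+0.06970)/0.77747 + 244.8 = 309.2436

c0=(97.99, 414.88) c1=(141.48, 447.74) c2=(142.94, 333.80) c3=(98.22, 309.24)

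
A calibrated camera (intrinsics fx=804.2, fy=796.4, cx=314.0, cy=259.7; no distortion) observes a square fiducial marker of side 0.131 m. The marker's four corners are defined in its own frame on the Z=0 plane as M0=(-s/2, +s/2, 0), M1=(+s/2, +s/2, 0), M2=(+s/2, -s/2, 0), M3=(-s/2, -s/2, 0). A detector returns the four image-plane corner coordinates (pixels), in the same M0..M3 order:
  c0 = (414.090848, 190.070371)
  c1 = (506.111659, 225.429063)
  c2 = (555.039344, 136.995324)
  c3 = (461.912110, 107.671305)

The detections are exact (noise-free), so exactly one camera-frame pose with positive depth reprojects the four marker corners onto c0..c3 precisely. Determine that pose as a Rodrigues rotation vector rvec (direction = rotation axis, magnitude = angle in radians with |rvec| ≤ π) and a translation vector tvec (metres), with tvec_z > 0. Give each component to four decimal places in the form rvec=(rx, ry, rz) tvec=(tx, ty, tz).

Intrinsics K: fx=804.2, fy=796.4, cx=314.0, cy=259.7
Marker side s = 0.131 m; corners in marker frame (Z=0):
  M0 = (-0.0655, +0.0655, 0)
  M1 = (+0.0655, +0.0655, 0)
  M2 = (+0.0655, -0.0655, 0)
  M3 = (-0.0655, -0.0655, 0)
Detected image corners:
  c0 = (414.090848, 190.070371) px
  c1 = (506.111659, 225.429063) px
  c2 = (555.039344, 136.995324) px
  c3 = (461.912110, 107.671305) px
Planar DLT: solve 8×8 A·h = b for H (H[2,2]=1):
  H  [+474.70704 -446.19033 +483.08810]
  H  [+167.57383 +625.05214 +164.08902]
  H  [-0.47907 -0.15910 +1.00000]
B = K⁻¹H; ‖b₁‖=0.983965, ‖b₂‖=0.983965; λ = 2/(‖b₁‖+‖b₂‖) = 1.016297, sign → tz>0 ⇒ λ=+1.016297
r₁ = λ·B[:,0] = (+0.79001,+0.37261,-0.48688); r₂ = λ·B[:,1] = (-0.50073,+0.85037,-0.16170)
r₃ = r₁×r₂ = (+0.35378,+0.37154,+0.85837); SVD([r₁ r₂ r₃]) → R = UVᵀ:
  R  [+0.79001 -0.50073 +0.35378]
  R  [+0.37261 +0.85037 +0.37154]
  R  [-0.48688 -0.16170 +0.85837]
t = (+0.21368, -0.12201, +1.01630) m
tr R = 2.498744; θ = arccos((tr R − 1)/2) = 0.723683 rad = 41.464°
axis k = ((R−Rᵀ)₃₂, (R−Rᵀ)₁₃, (R−Rᵀ)₂₁) / (2 sinθ) = (-0.402654, +0.634792, +0.659476)
rvec = θ·k = (-0.291394, +0.459388, +0.477252)

rvec=(-0.2914, 0.4594, 0.4773) tvec=(0.2137, -0.1220, 1.0163)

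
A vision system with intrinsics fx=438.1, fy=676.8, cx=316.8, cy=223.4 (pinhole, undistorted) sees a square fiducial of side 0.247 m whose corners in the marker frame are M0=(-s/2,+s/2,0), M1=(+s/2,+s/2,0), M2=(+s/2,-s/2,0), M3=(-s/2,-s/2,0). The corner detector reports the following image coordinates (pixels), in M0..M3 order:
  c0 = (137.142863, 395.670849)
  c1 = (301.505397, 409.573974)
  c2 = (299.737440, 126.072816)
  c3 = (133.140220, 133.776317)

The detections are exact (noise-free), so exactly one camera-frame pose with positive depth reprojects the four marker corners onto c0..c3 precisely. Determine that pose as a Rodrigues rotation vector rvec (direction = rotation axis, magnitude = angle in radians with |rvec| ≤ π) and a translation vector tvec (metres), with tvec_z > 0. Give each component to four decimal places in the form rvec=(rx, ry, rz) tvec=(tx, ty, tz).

rvec=(0.0376, 0.1980, -0.0046) tvec=(-0.1428, 0.0396, 0.6121)

Intrinsics K: fx=438.1, fy=676.8, cx=316.8, cy=223.4
Marker side s = 0.247 m; corners in marker frame (Z=0):
  M0 = (-0.1235, +0.1235, 0)
  M1 = (+0.1235, +0.1235, 0)
  M2 = (+0.1235, -0.1235, 0)
  M3 = (-0.1235, -0.1235, 0)
Detected image corners:
  c0 = (137.142863, 395.670849) px
  c1 = (301.505397, 409.573974) px
  c2 = (299.737440, 126.072816) px
  c3 = (133.140220, 133.776317) px
Planar DLT: solve 8×8 A·h = b for H (H[2,2]=1):
  H  [+599.88387 +24.99448 +214.60736]
  H  [-72.72241 +1118.35391 +267.22699]
  H  [-0.32147 +0.06028 +1.00000]
B = K⁻¹H; ‖b₁‖=1.633685, ‖b₂‖=1.633685; λ = 2/(‖b₁‖+‖b₂‖) = 0.612113, sign → tz>0 ⇒ λ=+0.612113
r₁ = λ·B[:,0] = (+0.98045,-0.00082,-0.19677); r₂ = λ·B[:,1] = (+0.00824,+0.99929,+0.03690)
r₃ = r₁×r₂ = (+0.19660,-0.03780,+0.97975); SVD([r₁ r₂ r₃]) → R = UVᵀ:
  R  [+0.98045 +0.00824 +0.19660]
  R  [-0.00082 +0.99929 -0.03780]
  R  [-0.19677 +0.03690 +0.97975]
t = (-0.14278, +0.03964, +0.61211) m
tr R = 2.959488; θ = arccos((tr R − 1)/2) = 0.201617 rad = 11.552°
axis k = ((R−Rᵀ)₃₂, (R−Rᵀ)₁₃, (R−Rᵀ)₂₁) / (2 sinθ) = (+0.186500, +0.982194, -0.022625)
rvec = θ·k = (+0.037601, +0.198027, -0.004562)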